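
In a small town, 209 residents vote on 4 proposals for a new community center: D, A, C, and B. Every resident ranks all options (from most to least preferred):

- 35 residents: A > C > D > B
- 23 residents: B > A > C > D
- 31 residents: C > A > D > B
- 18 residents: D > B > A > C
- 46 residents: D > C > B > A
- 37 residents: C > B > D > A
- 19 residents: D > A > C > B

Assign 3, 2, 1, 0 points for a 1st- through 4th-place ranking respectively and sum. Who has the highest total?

C

D: 35·1 + 23·0 + 31·1 + 18·3 + 46·3 + 37·1 + 19·3 = 352
A: 35·3 + 23·2 + 31·2 + 18·1 + 46·0 + 37·0 + 19·2 = 269
C: 35·2 + 23·1 + 31·3 + 18·0 + 46·2 + 37·3 + 19·1 = 408
B: 35·0 + 23·3 + 31·0 + 18·2 + 46·1 + 37·2 + 19·0 = 225
C has the highest Borda score (408).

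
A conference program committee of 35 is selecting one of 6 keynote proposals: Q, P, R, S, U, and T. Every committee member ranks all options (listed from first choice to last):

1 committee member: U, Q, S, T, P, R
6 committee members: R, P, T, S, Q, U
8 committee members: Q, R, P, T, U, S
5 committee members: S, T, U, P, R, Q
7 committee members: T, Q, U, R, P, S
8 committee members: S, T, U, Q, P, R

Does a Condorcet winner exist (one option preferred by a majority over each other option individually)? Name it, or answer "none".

T

T vs Q: 26–9 for T.
T vs P: 21–14 for T.
T vs R: 21–14 for T.
T vs S: 21–14 for T.
T vs U: 34–1 for T.
T beats every other option head-to-head.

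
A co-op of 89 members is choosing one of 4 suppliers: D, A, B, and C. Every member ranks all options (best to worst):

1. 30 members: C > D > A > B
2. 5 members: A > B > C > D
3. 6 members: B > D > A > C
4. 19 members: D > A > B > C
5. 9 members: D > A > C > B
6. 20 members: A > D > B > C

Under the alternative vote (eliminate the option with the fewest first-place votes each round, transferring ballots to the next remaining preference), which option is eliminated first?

Round 1: D 28, A 25, B 6, C 30. Eliminate B.

B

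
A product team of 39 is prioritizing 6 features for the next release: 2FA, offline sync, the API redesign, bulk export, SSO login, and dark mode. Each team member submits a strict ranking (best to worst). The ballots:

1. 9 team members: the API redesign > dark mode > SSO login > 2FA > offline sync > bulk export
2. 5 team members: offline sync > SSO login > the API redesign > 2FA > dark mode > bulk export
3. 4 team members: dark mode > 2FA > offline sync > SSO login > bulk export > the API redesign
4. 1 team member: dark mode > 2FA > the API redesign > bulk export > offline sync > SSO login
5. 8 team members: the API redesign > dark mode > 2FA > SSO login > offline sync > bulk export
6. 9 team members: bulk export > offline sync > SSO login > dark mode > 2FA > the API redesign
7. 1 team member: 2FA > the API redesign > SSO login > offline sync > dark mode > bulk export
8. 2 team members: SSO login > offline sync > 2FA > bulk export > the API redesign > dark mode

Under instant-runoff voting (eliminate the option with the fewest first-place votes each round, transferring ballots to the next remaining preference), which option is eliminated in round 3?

Round 1: 2FA 1, offline sync 5, the API redesign 17, bulk export 9, SSO login 2, dark mode 5. Eliminate 2FA.
Round 2: offline sync 5, the API redesign 18, bulk export 9, SSO login 2, dark mode 5. Eliminate SSO login.
Round 3: offline sync 7, the API redesign 18, bulk export 9, dark mode 5. Eliminate dark mode.

dark mode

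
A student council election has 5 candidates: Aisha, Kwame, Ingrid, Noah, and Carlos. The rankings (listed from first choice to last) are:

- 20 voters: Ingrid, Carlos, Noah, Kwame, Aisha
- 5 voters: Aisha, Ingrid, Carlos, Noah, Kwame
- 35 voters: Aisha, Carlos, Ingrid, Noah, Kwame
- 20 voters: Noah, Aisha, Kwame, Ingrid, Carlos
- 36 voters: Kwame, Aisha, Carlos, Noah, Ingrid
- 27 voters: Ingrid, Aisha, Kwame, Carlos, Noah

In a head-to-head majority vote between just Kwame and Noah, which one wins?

Voters preferring Kwame to Noah: 63; preferring Noah to Kwame: 80.
Noah wins the head-to-head.

Noah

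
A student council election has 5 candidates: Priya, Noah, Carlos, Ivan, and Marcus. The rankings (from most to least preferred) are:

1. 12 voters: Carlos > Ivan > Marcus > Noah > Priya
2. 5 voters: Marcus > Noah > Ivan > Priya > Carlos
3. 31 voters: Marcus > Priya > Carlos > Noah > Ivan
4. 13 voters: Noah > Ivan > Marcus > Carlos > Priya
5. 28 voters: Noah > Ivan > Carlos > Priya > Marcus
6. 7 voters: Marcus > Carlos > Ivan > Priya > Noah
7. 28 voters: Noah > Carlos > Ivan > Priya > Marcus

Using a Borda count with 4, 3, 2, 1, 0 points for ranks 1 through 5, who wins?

Noah

Priya: 12·0 + 5·1 + 31·3 + 13·0 + 28·1 + 7·1 + 28·1 = 161
Noah: 12·1 + 5·3 + 31·1 + 13·4 + 28·4 + 7·0 + 28·4 = 334
Carlos: 12·4 + 5·0 + 31·2 + 13·1 + 28·2 + 7·3 + 28·3 = 284
Ivan: 12·3 + 5·2 + 31·0 + 13·3 + 28·3 + 7·2 + 28·2 = 239
Marcus: 12·2 + 5·4 + 31·4 + 13·2 + 28·0 + 7·4 + 28·0 = 222
Noah has the highest Borda score (334).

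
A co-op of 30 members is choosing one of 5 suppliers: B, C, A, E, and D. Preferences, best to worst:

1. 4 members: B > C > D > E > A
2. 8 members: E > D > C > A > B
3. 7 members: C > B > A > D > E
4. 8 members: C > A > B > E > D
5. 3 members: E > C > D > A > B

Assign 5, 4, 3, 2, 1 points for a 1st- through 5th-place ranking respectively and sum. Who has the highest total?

B: 4·5 + 8·1 + 7·4 + 8·3 + 3·1 = 83
C: 4·4 + 8·3 + 7·5 + 8·5 + 3·4 = 127
A: 4·1 + 8·2 + 7·3 + 8·4 + 3·2 = 79
E: 4·2 + 8·5 + 7·1 + 8·2 + 3·5 = 86
D: 4·3 + 8·4 + 7·2 + 8·1 + 3·3 = 75
C has the highest Borda score (127).

C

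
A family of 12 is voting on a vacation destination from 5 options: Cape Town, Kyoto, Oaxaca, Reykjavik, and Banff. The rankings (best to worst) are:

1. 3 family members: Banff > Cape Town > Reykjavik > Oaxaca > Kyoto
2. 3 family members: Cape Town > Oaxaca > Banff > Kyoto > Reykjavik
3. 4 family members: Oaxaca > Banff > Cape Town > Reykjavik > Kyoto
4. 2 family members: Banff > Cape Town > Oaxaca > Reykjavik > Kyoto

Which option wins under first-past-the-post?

Banff

First-place votes: Cape Town 3, Kyoto 0, Oaxaca 4, Reykjavik 0, Banff 5.
Banff has the most first-place votes.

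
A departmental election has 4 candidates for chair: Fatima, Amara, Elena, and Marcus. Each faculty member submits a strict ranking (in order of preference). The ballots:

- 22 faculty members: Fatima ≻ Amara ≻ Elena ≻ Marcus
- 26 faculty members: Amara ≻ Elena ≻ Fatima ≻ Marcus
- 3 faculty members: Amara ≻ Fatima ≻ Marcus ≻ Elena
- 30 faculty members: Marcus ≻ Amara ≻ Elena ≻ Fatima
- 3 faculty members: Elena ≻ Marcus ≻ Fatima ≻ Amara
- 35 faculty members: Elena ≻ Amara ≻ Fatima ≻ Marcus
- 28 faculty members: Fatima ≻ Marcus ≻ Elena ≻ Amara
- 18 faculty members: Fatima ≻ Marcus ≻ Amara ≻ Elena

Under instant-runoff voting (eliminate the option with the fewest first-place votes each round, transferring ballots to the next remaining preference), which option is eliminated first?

Amara

Round 1: Fatima 68, Amara 29, Elena 38, Marcus 30. Eliminate Amara.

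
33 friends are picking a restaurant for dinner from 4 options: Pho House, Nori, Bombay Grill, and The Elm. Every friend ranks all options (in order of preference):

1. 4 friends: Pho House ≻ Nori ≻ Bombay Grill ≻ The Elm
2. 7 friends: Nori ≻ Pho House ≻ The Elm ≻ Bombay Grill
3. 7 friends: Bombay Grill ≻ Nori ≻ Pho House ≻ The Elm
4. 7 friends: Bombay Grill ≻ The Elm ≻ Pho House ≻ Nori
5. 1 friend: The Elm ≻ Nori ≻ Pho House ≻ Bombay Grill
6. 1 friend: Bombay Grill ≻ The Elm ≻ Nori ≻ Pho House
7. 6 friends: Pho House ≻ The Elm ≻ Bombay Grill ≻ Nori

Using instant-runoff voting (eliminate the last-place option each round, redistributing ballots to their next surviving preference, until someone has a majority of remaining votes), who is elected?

Round 1: Pho House 10, Nori 7, Bombay Grill 15, The Elm 1. Eliminate The Elm.
Round 2: Pho House 10, Nori 8, Bombay Grill 15. Eliminate Nori.
Round 3: Pho House 18, Bombay Grill 15. Pho House has a majority.

Pho House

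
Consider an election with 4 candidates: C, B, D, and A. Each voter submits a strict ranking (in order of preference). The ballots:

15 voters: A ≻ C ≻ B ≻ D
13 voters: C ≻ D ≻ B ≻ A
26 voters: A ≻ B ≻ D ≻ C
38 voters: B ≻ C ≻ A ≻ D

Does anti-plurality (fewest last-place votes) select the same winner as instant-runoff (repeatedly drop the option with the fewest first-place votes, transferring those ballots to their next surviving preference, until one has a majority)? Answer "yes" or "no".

Anti-plurality — last-place votes: C 26, B 0, D 53, A 13. Winner: B.
Instant-runoff — R1 C 13, B 38, D 0, A 41 (D out); R2 C 13, B 38, A 41 (C out); R3 B 51, A 41 (B winner). Winner: B.
The two methods agree.

yes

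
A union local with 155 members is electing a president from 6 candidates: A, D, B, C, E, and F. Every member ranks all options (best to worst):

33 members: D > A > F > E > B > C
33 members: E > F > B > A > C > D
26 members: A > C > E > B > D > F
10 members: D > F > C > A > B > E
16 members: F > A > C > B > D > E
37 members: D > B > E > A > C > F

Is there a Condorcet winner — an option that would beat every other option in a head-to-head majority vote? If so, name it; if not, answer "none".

D

D vs A: 80–75 for D.
D vs B: 80–75 for D.
D vs C: 80–75 for D.
D vs E: 96–59 for D.
D vs F: 106–49 for D.
D beats every other option head-to-head.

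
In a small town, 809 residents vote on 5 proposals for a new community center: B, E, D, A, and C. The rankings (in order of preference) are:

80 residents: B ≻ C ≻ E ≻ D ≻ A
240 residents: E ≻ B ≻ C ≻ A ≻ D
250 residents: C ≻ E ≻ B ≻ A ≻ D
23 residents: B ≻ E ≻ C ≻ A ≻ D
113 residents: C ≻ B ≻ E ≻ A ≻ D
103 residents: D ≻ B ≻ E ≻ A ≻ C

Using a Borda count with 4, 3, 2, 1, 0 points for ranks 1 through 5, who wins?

E

B: 80·4 + 240·3 + 250·2 + 23·4 + 113·3 + 103·3 = 2280
E: 80·2 + 240·4 + 250·3 + 23·3 + 113·2 + 103·2 = 2371
D: 80·1 + 240·0 + 250·0 + 23·0 + 113·0 + 103·4 = 492
A: 80·0 + 240·1 + 250·1 + 23·1 + 113·1 + 103·1 = 729
C: 80·3 + 240·2 + 250·4 + 23·2 + 113·4 + 103·0 = 2218
E has the highest Borda score (2371).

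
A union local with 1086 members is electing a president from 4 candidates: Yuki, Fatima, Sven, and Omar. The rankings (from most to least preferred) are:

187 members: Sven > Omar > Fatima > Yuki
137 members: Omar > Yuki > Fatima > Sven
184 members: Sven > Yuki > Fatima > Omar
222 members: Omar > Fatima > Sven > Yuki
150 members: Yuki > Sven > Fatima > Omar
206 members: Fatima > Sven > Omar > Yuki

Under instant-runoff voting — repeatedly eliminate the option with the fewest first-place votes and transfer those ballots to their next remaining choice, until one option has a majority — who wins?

Sven

Round 1: Yuki 150, Fatima 206, Sven 371, Omar 359. Eliminate Yuki.
Round 2: Fatima 206, Sven 521, Omar 359. Eliminate Fatima.
Round 3: Sven 727, Omar 359. Sven has a majority.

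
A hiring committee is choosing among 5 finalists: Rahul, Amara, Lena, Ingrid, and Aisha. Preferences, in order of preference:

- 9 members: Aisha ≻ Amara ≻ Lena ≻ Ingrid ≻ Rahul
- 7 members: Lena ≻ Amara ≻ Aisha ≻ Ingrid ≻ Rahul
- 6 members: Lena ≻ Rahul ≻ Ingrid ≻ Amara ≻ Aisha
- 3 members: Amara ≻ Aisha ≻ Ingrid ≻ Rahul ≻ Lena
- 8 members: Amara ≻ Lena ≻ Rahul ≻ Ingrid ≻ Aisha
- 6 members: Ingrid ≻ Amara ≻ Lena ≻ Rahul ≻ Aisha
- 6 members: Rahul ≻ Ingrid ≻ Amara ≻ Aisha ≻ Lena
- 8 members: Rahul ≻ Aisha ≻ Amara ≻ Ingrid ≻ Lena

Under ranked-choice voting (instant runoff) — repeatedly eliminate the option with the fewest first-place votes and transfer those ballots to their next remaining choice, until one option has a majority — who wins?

Round 1: Rahul 14, Amara 11, Lena 13, Ingrid 6, Aisha 9. Eliminate Ingrid.
Round 2: Rahul 14, Amara 17, Lena 13, Aisha 9. Eliminate Aisha.
Round 3: Rahul 14, Amara 26, Lena 13. Eliminate Lena.
Round 4: Rahul 20, Amara 33. Amara has a majority.

Amara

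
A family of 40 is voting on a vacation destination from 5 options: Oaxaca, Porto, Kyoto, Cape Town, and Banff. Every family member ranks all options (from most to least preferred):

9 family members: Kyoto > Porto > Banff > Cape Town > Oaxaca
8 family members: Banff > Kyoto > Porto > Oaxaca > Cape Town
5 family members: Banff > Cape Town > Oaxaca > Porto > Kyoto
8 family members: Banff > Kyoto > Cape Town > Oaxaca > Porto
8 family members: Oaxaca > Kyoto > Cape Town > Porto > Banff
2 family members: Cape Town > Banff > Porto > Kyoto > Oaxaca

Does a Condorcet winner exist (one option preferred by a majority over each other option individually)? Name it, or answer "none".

Banff

Banff vs Oaxaca: 32–8 for Banff.
Banff vs Porto: 23–17 for Banff.
Banff vs Kyoto: 23–17 for Banff.
Banff vs Cape Town: 30–10 for Banff.
Banff beats every other option head-to-head.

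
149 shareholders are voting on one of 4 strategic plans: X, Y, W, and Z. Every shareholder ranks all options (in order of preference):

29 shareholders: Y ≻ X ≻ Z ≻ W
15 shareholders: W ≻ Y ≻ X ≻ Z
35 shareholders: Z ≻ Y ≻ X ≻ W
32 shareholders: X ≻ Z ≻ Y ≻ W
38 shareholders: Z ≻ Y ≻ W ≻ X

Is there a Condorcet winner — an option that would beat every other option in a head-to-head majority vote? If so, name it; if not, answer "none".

none

Checking pairwise contests:
Y beats X 117–32.
Z beats Y 105–44.
X beats W 96–53.
X beats Z 76–73.
Every option loses at least one head-to-head, so there is no Condorcet winner.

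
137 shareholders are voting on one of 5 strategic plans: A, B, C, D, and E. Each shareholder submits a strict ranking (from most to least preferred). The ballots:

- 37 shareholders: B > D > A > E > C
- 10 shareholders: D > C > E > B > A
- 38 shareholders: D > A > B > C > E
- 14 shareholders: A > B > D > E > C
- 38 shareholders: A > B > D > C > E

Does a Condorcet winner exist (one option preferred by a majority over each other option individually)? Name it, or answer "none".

none

Checking pairwise contests:
D beats A 85–52.
A beats B 90–47.
A beats C 127–10.
B beats D 89–48.
A beats E 127–10.
Every option loses at least one head-to-head, so there is no Condorcet winner.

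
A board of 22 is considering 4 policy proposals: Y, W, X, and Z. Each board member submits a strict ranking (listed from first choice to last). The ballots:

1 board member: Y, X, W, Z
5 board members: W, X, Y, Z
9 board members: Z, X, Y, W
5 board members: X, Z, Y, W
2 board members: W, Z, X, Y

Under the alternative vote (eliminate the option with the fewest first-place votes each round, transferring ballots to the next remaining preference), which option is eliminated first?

Round 1: Y 1, W 7, X 5, Z 9. Eliminate Y.

Y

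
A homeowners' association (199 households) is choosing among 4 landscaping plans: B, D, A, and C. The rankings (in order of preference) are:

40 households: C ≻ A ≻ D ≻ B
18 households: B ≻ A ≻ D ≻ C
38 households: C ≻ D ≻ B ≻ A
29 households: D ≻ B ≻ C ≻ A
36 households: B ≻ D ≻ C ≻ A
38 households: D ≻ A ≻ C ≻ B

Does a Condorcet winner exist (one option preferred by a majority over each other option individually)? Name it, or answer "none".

D vs B: 145–54 for D.
D vs A: 141–58 for D.
D vs C: 121–78 for D.
D beats every other option head-to-head.

D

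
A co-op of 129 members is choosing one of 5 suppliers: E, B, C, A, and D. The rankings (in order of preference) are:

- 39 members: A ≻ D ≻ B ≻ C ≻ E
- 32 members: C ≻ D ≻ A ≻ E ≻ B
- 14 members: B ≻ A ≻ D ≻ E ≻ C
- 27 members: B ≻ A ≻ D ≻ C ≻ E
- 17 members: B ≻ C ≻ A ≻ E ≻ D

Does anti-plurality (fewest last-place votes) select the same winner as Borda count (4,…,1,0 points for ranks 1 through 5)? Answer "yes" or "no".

Anti-plurality — last-place votes: E 66, B 32, C 14, A 0, D 17. Winner: A.
Borda — scores: E 63, B 310, C 245, A 377, D 295. Winner: A.
The two methods agree.

yes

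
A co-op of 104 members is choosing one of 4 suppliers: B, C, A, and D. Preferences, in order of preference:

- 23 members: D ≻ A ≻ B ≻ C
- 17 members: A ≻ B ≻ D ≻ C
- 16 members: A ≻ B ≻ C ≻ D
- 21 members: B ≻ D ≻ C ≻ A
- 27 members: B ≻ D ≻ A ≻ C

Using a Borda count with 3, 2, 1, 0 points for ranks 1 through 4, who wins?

B

B: 23·1 + 17·2 + 16·2 + 21·3 + 27·3 = 233
C: 23·0 + 17·0 + 16·1 + 21·1 + 27·0 = 37
A: 23·2 + 17·3 + 16·3 + 21·0 + 27·1 = 172
D: 23·3 + 17·1 + 16·0 + 21·2 + 27·2 = 182
B has the highest Borda score (233).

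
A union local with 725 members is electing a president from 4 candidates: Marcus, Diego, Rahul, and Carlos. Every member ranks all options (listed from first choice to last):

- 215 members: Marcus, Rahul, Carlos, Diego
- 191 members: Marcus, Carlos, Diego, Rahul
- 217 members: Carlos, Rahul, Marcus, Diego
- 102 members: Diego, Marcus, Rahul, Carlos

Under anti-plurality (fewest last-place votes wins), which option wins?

Marcus

Last-place votes: Marcus 0, Diego 432, Rahul 191, Carlos 102.
Marcus is ranked last by the fewest voters, so Marcus wins.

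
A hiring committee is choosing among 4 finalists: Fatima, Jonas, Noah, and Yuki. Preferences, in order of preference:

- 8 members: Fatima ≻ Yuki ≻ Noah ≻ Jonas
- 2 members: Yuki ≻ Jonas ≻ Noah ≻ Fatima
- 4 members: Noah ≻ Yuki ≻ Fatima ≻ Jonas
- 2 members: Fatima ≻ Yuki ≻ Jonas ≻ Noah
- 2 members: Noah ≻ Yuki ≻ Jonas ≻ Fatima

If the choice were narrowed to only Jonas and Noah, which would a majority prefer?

Noah

Voters preferring Jonas to Noah: 4; preferring Noah to Jonas: 14.
Noah wins the head-to-head.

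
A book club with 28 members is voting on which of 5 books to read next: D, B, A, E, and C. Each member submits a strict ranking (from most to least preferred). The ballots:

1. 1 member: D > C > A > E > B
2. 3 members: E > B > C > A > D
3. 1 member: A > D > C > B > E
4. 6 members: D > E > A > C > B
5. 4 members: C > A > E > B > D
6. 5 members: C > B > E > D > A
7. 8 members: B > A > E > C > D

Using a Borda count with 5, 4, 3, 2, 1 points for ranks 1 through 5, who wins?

E

D: 1·5 + 3·1 + 1·4 + 6·5 + 4·1 + 5·2 + 8·1 = 64
B: 1·1 + 3·4 + 1·2 + 6·1 + 4·2 + 5·4 + 8·5 = 89
A: 1·3 + 3·2 + 1·5 + 6·3 + 4·4 + 5·1 + 8·4 = 85
E: 1·2 + 3·5 + 1·1 + 6·4 + 4·3 + 5·3 + 8·3 = 93
C: 1·4 + 3·3 + 1·3 + 6·2 + 4·5 + 5·5 + 8·2 = 89
E has the highest Borda score (93).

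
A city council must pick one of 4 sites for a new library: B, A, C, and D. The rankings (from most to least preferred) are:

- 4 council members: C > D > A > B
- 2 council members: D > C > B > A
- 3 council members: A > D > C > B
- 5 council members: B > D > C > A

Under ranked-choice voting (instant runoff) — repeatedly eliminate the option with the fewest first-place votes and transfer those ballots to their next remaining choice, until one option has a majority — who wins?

Round 1: B 5, A 3, C 4, D 2. Eliminate D.
Round 2: B 5, A 3, C 6. Eliminate A.
Round 3: B 5, C 9. C has a majority.

C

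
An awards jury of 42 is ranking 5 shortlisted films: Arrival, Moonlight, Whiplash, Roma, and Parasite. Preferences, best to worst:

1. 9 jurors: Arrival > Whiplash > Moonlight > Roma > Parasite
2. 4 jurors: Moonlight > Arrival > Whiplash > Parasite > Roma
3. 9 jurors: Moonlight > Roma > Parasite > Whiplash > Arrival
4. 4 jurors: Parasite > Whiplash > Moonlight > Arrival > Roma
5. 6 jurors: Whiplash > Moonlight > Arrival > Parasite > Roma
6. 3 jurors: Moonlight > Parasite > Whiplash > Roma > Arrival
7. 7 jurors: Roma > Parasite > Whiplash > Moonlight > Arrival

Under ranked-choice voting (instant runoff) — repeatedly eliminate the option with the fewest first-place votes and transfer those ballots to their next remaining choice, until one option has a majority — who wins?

Whiplash

Round 1: Arrival 9, Moonlight 16, Whiplash 6, Roma 7, Parasite 4. Eliminate Parasite.
Round 2: Arrival 9, Moonlight 16, Whiplash 10, Roma 7. Eliminate Roma.
Round 3: Arrival 9, Moonlight 16, Whiplash 17. Eliminate Arrival.
Round 4: Moonlight 16, Whiplash 26. Whiplash has a majority.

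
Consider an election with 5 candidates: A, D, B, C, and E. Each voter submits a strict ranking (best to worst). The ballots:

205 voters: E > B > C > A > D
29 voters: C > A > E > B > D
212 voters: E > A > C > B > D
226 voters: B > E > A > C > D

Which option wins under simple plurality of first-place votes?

First-place votes: A 0, D 0, B 226, C 29, E 417.
E has the most first-place votes.

E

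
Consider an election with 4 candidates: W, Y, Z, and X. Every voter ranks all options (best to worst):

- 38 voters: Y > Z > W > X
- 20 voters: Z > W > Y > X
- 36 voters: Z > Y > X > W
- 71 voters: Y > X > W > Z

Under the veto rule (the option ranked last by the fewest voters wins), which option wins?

Last-place votes: W 36, Y 0, Z 71, X 58.
Y is ranked last by the fewest voters, so Y wins.

Y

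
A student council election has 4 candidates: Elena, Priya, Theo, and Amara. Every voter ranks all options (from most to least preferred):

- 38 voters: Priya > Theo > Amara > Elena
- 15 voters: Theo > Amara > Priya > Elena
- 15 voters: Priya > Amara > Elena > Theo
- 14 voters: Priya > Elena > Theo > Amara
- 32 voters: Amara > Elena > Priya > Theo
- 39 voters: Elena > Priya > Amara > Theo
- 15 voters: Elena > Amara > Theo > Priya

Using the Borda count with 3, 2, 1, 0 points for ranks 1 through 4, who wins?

Elena: 38·0 + 15·0 + 15·1 + 14·2 + 32·2 + 39·3 + 15·3 = 269
Priya: 38·3 + 15·1 + 15·3 + 14·3 + 32·1 + 39·2 + 15·0 = 326
Theo: 38·2 + 15·3 + 15·0 + 14·1 + 32·0 + 39·0 + 15·1 = 150
Amara: 38·1 + 15·2 + 15·2 + 14·0 + 32·3 + 39·1 + 15·2 = 263
Priya has the highest Borda score (326).

Priya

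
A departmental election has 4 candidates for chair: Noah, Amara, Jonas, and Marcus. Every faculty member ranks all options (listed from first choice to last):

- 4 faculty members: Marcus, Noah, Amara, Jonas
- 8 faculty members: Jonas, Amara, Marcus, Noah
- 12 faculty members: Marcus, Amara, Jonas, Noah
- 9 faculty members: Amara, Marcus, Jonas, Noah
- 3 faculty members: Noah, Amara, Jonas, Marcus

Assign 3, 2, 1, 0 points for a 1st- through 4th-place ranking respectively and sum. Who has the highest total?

Noah: 4·2 + 8·0 + 12·0 + 9·0 + 3·3 = 17
Amara: 4·1 + 8·2 + 12·2 + 9·3 + 3·2 = 77
Jonas: 4·0 + 8·3 + 12·1 + 9·1 + 3·1 = 48
Marcus: 4·3 + 8·1 + 12·3 + 9·2 + 3·0 = 74
Amara has the highest Borda score (77).

Amara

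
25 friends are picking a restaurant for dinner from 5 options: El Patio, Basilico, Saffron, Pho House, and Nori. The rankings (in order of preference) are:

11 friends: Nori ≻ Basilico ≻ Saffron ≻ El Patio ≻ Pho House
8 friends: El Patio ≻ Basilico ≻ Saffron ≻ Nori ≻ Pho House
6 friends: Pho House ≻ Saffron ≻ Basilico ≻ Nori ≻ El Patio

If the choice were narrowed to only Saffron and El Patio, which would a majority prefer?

Saffron

Voters preferring Saffron to El Patio: 17; preferring El Patio to Saffron: 8.
Saffron wins the head-to-head.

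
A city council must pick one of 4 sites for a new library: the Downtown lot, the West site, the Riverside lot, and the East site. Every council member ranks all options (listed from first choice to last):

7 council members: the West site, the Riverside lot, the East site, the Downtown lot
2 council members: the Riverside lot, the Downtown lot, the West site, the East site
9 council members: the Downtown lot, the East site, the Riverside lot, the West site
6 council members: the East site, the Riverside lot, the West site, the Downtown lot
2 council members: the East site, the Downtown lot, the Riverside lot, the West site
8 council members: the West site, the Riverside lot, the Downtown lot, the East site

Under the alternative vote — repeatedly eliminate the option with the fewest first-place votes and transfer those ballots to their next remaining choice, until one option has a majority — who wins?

Round 1: the Downtown lot 9, the West site 15, the Riverside lot 2, the East site 8. Eliminate the Riverside lot.
Round 2: the Downtown lot 11, the West site 15, the East site 8. Eliminate the East site.
Round 3: the Downtown lot 13, the West site 21. The West site has a majority.

the West site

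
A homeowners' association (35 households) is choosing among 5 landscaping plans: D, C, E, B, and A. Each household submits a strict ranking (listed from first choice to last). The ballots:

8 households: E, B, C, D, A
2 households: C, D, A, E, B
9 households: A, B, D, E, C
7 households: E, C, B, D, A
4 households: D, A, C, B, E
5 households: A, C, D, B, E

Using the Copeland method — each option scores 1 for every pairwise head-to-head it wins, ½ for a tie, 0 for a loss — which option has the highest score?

D: beats E and A; loses to C and B → score 2.
C: beats D and B; loses to E and A → score 2.
E: beats C; loses to D, B, and A → score 1.
B: beats D and E; loses to C and A → score 2.
A: beats C, E, and B; loses to D → score 3.
A has the best pairwise record.

A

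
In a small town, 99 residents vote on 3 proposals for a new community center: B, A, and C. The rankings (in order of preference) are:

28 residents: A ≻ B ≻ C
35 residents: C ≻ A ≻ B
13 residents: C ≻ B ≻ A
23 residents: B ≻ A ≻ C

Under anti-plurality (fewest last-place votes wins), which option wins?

A

Last-place votes: B 35, A 13, C 51.
A is ranked last by the fewest voters, so A wins.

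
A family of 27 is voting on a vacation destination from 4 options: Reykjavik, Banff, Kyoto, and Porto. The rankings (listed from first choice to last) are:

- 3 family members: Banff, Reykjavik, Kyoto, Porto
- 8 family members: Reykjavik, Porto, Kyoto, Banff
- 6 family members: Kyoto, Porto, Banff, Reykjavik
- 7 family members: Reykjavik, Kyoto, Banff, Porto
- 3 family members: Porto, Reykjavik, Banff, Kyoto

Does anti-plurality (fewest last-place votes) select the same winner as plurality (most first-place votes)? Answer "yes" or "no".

Anti-plurality — last-place votes: Reykjavik 6, Banff 8, Kyoto 3, Porto 10. Winner: Kyoto.
Plurality — first-place votes: Reykjavik 15, Banff 3, Kyoto 6, Porto 3. Winner: Reykjavik.
The two methods disagree.

no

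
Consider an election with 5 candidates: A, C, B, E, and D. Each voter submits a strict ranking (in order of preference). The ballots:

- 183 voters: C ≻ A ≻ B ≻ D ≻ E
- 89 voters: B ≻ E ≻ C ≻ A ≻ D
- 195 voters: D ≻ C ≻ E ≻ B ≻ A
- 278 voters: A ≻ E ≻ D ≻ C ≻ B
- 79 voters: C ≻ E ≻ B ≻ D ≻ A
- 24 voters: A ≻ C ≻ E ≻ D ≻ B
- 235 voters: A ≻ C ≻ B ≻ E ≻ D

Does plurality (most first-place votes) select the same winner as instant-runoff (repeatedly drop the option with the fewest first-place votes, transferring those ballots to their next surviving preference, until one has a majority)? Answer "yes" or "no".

no

Plurality — first-place votes: A 537, C 262, B 89, E 0, D 195. Winner: A.
Instant-runoff — R1 A 537, C 262, B 89, E 0, D 195 (E out); R2 A 537, C 262, B 89, D 195 (B out); R3 A 537, C 351, D 195 (D out); R4 A 537, C 546 (C winner). Winner: C.
The two methods disagree.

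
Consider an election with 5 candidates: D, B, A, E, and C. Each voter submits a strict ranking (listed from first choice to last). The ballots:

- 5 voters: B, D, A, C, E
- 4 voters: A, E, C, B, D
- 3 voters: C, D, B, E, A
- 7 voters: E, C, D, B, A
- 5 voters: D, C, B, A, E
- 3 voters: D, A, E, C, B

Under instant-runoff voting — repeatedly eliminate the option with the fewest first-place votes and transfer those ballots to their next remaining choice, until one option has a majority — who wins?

Round 1: D 8, B 5, A 4, E 7, C 3. Eliminate C.
Round 2: D 11, B 5, A 4, E 7. Eliminate A.
Round 3: D 11, B 5, E 11. Eliminate B.
Round 4: D 16, E 11. D has a majority.

D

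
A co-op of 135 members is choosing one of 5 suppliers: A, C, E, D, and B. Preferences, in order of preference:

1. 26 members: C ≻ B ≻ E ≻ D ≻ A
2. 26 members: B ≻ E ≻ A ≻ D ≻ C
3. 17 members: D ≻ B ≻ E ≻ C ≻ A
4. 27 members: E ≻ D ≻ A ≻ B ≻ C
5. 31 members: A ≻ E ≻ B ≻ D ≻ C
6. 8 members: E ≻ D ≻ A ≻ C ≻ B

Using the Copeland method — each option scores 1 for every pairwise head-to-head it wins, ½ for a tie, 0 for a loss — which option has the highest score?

A: beats C; loses to E, D, and B → score 1.
C: loses to A, E, D, and B → score 0.
E: beats A, C, and D; loses to B → score 3.
D: beats A and C; loses to E and B → score 2.
B: beats A, C, E, and D → score 4.
B has the best pairwise record.

B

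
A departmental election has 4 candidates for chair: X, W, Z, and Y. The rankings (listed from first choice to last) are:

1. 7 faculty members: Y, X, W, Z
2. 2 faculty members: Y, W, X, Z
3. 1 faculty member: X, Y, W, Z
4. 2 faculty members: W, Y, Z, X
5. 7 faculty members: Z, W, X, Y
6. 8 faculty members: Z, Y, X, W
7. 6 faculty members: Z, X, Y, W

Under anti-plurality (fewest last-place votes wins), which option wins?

X

Last-place votes: X 2, W 14, Z 10, Y 7.
X is ranked last by the fewest voters, so X wins.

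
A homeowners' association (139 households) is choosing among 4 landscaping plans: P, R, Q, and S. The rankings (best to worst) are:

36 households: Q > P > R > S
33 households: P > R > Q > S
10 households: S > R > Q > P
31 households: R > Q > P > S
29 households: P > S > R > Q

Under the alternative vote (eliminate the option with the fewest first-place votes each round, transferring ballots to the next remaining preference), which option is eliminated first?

S

Round 1: P 62, R 31, Q 36, S 10. Eliminate S.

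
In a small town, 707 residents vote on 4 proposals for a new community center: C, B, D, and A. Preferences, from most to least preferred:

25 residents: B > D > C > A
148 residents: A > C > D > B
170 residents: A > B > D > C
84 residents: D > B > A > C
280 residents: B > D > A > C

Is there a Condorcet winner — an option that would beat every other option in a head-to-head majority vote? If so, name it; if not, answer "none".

B vs C: 559–148 for B.
B vs D: 475–232 for B.
B vs A: 389–318 for B.
B beats every other option head-to-head.

B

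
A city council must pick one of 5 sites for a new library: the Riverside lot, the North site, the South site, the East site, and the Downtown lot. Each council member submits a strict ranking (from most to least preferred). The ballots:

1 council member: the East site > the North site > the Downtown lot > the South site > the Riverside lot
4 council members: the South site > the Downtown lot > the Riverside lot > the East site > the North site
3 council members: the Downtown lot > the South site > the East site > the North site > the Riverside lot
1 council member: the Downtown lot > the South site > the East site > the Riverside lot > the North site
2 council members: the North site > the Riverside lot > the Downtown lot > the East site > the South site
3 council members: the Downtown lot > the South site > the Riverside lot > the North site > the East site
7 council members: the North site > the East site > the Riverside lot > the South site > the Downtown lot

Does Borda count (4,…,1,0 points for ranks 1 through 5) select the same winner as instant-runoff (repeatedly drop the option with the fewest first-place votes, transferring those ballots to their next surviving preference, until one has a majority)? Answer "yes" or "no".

yes

Borda — scores: the Riverside lot 35, the North site 45, the South site 45, the East site 39, the Downtown lot 46. Winner: the Downtown lot.
Instant-runoff — R1 the Riverside lot 0, the North site 9, the South site 4, the East site 1, the Downtown lot 7 (the Riverside lot out); R2 the North site 9, the South site 4, the East site 1, the Downtown lot 7 (the East site out); R3 the North site 10, the South site 4, the Downtown lot 7 (the South site out); R4 the North site 10, the Downtown lot 11 (the Downtown lot winner). Winner: the Downtown lot.
The two methods agree.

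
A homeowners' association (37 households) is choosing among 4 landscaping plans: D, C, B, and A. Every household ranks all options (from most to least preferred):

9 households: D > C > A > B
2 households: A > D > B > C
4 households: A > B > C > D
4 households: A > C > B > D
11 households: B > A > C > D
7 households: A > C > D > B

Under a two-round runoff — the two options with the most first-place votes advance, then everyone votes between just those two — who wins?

A

Round 1 first-place votes: D 9, C 0, B 11, A 17.
A and B advance.
Runoff: A is preferred to B by 26 voters; B by 11.
A wins the runoff.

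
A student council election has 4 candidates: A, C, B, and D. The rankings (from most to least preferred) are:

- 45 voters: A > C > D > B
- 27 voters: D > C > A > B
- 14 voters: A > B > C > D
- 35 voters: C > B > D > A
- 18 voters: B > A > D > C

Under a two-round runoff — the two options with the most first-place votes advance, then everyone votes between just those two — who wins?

A

Round 1 first-place votes: A 59, C 35, B 18, D 27.
A and C advance.
Runoff: A is preferred to C by 77 voters; C by 62.
A wins the runoff.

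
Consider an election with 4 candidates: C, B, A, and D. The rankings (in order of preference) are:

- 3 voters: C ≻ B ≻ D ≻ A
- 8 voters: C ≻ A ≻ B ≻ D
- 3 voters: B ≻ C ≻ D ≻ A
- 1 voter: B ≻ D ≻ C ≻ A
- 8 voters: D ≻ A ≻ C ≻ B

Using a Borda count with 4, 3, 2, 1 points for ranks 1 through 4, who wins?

C: 3·4 + 8·4 + 3·3 + 1·2 + 8·2 = 71
B: 3·3 + 8·2 + 3·4 + 1·4 + 8·1 = 49
A: 3·1 + 8·3 + 3·1 + 1·1 + 8·3 = 55
D: 3·2 + 8·1 + 3·2 + 1·3 + 8·4 = 55
C has the highest Borda score (71).

C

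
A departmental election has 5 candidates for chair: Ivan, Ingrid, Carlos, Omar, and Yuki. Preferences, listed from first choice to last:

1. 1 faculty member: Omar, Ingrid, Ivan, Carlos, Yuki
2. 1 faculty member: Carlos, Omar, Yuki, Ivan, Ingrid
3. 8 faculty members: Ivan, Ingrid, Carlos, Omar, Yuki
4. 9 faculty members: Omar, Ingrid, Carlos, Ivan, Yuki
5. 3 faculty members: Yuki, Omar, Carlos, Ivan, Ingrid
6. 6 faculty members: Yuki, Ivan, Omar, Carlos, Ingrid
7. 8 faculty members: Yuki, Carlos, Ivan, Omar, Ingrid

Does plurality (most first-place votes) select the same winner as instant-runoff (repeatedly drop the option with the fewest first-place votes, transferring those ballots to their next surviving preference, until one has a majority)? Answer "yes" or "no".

no

Plurality — first-place votes: Ivan 8, Ingrid 0, Carlos 1, Omar 10, Yuki 17. Winner: Yuki.
Instant-runoff — R1 Ivan 8, Ingrid 0, Carlos 1, Omar 10, Yuki 17 (Ingrid out); R2 Ivan 8, Carlos 1, Omar 10, Yuki 17 (Carlos out); R3 Ivan 8, Omar 11, Yuki 17 (Ivan out); R4 Omar 19, Yuki 17 (Omar winner). Winner: Omar.
The two methods disagree.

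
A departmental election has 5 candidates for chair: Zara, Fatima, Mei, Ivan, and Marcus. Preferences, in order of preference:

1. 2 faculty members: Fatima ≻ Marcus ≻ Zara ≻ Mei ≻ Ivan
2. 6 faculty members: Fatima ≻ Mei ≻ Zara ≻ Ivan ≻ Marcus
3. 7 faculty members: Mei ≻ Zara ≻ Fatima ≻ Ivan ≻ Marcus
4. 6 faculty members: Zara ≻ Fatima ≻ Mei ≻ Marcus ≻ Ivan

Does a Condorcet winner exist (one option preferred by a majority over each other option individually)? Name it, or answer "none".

none

Checking pairwise contests:
Mei beats Zara 13–8.
Zara beats Fatima 13–8.
Fatima beats Mei 14–7.
Zara beats Ivan 21–0.
Zara beats Marcus 19–2.
Every option loses at least one head-to-head, so there is no Condorcet winner.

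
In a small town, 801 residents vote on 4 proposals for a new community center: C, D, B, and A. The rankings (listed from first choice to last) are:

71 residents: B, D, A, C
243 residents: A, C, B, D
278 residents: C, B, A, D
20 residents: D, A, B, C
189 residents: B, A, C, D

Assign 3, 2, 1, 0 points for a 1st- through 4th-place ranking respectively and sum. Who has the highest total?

B

C: 71·0 + 243·2 + 278·3 + 20·0 + 189·1 = 1509
D: 71·2 + 243·0 + 278·0 + 20·3 + 189·0 = 202
B: 71·3 + 243·1 + 278·2 + 20·1 + 189·3 = 1599
A: 71·1 + 243·3 + 278·1 + 20·2 + 189·2 = 1496
B has the highest Borda score (1599).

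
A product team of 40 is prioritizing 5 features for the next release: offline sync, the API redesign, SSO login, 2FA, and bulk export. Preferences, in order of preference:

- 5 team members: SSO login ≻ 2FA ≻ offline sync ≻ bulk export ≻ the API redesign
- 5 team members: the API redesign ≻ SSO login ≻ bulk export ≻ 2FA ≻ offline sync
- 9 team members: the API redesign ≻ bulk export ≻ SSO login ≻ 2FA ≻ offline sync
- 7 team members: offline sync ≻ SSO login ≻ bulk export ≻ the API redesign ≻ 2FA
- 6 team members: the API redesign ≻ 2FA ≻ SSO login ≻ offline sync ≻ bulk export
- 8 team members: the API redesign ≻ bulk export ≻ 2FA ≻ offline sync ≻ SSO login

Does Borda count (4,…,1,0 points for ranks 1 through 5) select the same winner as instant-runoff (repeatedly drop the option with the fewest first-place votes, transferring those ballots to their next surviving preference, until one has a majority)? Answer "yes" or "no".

Borda — scores: offline sync 52, the API redesign 119, SSO login 86, 2FA 63, bulk export 80. Winner: the API redesign.
Instant-runoff — R1 offline sync 7, the API redesign 28, SSO login 5, 2FA 0, bulk export 0 (the API redesign winner). Winner: the API redesign.
The two methods agree.

yes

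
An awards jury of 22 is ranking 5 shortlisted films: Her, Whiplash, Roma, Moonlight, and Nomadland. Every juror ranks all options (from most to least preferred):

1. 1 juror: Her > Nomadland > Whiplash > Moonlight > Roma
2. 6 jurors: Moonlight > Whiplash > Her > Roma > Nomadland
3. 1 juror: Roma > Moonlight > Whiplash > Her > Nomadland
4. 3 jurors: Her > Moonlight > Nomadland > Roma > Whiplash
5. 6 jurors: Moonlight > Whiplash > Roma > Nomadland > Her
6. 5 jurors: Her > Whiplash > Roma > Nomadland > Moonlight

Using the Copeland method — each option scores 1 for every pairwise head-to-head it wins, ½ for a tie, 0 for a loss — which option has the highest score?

Her: beats Roma and Nomadland; loses to Whiplash and Moonlight → score 2.
Whiplash: beats Her, Roma, and Nomadland; loses to Moonlight → score 3.
Roma: beats Nomadland; loses to Her, Whiplash, and Moonlight → score 1.
Moonlight: beats Her, Whiplash, Roma, and Nomadland → score 4.
Nomadland: loses to Her, Whiplash, Roma, and Moonlight → score 0.
Moonlight has the best pairwise record.

Moonlight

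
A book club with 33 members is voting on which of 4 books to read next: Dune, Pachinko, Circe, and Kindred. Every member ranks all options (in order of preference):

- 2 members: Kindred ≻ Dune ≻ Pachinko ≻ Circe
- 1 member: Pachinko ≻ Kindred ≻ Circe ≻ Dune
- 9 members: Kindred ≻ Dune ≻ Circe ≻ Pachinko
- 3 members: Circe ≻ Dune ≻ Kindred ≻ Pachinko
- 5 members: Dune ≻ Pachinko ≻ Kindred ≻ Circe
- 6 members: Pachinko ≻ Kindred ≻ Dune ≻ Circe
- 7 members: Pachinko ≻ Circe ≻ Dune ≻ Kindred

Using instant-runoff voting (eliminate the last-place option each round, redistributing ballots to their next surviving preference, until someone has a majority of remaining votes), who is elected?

Pachinko

Round 1: Dune 5, Pachinko 14, Circe 3, Kindred 11. Eliminate Circe.
Round 2: Dune 8, Pachinko 14, Kindred 11. Eliminate Dune.
Round 3: Pachinko 19, Kindred 14. Pachinko has a majority.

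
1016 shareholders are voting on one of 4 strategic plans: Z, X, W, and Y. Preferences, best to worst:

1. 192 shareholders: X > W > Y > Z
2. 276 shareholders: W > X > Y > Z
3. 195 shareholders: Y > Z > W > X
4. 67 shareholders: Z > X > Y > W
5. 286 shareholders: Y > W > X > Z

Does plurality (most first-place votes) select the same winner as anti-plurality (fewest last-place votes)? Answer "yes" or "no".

yes

Plurality — first-place votes: Z 67, X 192, W 276, Y 481. Winner: Y.
Anti-plurality — last-place votes: Z 754, X 195, W 67, Y 0. Winner: Y.
The two methods agree.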